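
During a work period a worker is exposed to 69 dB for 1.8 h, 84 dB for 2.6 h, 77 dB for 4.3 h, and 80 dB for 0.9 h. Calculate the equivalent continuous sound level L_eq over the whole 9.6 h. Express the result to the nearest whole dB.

80 dB

The energy average is taken in the linear domain: L_eq = 10·log₁₀[(Σ tᵢ·10^(Lᵢ/10))/T], T = 9.6 h.
Σ tᵢ·10^(Lᵢ/10) = 1.8·10^(69/10) + 2.6·10^(84/10) + 4.3·10^(77/10) + 0.9·10^(80/10) = 9.729e+08.
L_eq = 10·log₁₀(9.729e+08/9.6) = 80.06 dB.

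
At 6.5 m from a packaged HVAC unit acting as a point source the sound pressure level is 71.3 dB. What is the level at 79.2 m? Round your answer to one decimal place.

49.6 dB

For a point source, L₂ = L₁ − 20·log₁₀(r₂/r₁).
L₂ = 71.3 − 20·log₁₀(79.2/6.5) = 71.3 − 21.716 = 49.58 dB.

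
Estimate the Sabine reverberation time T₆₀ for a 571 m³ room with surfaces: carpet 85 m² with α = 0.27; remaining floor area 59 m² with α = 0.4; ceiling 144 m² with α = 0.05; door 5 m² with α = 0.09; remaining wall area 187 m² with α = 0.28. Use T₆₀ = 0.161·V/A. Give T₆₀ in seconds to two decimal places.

Total absorption A = 85·0.27 + 59·0.4 + 144·0.05 + 5·0.09 + 187·0.28 = 106.56 m² sabins.
T₆₀ = 0.161 × 571 / 106.56 = 0.863 s.

0.86 s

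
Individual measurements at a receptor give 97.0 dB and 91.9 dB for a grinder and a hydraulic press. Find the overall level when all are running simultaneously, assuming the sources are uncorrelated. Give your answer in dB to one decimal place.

For uncorrelated sources the intensities add, so convert each level to linear form, sum, and take 10·log₁₀ of the total.
Σ 10^(L/10) = 10^(97.0/10) + 10^(91.9/10) = 6.561e+09.
L_total = 10·log₁₀(6.561e+09) = 98.17 dB.

98.2 dB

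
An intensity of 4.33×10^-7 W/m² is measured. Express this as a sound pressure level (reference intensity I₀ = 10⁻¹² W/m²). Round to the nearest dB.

Dividing by I₀ shifts the exponent by 12: I/I₀ = 4.33×10^5.
L = 10·(0.6365 + 5) = 56.36 dB.

56 dB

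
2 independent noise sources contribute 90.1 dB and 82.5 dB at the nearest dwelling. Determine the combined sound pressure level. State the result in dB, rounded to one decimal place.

For uncorrelated sources the intensities add, so convert each level to linear form, sum, and take 10·log₁₀ of the total.
Σ 10^(L/10) = 10^(90.1/10) + 10^(82.5/10) = 1.201e+09.
L_total = 10·log₁₀(1.201e+09) = 90.80 dB.

90.8 dB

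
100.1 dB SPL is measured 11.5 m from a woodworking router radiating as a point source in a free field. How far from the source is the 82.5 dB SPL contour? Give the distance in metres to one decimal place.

Point-source spreading drops the level by 20·log₁₀(r₂/r₁); inverting, r₂/r₁ = 10^(ΔL/20).
r₂ = 11.5·10^((100.1−82.5)/20) = 11.5·10^(17.6/20) = 87.24 m.

87.2 m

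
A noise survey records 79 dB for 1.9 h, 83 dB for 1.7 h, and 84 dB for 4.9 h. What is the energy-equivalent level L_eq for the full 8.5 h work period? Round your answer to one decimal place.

Weight each interval's intensity by its duration and average over T = 8.5 h:
Σ tᵢ·10^(Lᵢ/10) = 1.9·10^(79/10) + 1.7·10^(83/10) + 4.9·10^(84/10) = 1.721e+09.
L_eq = 10·log₁₀(1.721e+09/8.5) = 83.06 dB.

83.1 dB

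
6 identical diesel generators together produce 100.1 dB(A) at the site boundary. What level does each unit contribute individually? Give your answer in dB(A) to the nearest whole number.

92 dB(A)

Dividing the total intensity by 6 lowers the level by 10·log₁₀ 6 = 7.782 dB: L₁ = 100.1 − 7.782.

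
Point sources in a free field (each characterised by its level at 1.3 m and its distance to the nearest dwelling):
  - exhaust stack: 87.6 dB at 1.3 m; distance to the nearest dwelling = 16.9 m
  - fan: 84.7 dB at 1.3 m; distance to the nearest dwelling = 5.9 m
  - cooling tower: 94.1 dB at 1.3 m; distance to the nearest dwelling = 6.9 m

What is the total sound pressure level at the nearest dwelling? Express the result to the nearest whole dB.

First find each source's level at the receiver (point-source: −20·log₁₀(r/r_ref)), then combine on an intensity basis.
exhaust stack: 87.6 − 20·log₁₀(16.9/1.3) = 87.6 − 22.28 = 65.32 dB.
fan: 84.7 − 20·log₁₀(5.9/1.3) = 84.7 − 13.14 = 71.56 dB.
cooling tower: 94.1 − 20·log₁₀(6.9/1.3) = 94.1 − 14.50 = 79.60 dB.
Σ 10^(L/10) = 1.090e+08 → L_total = 10·log₁₀(1.090e+08) = 80.37 dB.

80 dB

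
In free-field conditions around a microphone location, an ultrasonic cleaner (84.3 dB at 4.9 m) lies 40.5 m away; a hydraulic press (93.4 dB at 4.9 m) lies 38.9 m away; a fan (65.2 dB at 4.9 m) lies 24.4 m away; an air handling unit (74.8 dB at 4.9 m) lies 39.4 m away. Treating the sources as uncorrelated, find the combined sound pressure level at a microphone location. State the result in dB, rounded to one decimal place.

75.9 dB

First find each source's level at the receiver (point-source: −20·log₁₀(r/r_ref)), then combine on an intensity basis.
ultrasonic cleaner: 84.3 − 20·log₁₀(40.5/4.9) = 84.3 − 18.35 = 65.95 dB.
hydraulic press: 93.4 − 20·log₁₀(38.9/4.9) = 93.4 − 18.00 = 75.40 dB.
fan: 65.2 − 20·log₁₀(24.4/4.9) = 65.2 − 13.94 = 51.26 dB.
air handling unit: 74.8 − 20·log₁₀(39.4/4.9) = 74.8 − 18.11 = 56.69 dB.
Σ 10^(L/10) = 3.925e+07 → L_total = 10·log₁₀(3.925e+07) = 75.94 dB.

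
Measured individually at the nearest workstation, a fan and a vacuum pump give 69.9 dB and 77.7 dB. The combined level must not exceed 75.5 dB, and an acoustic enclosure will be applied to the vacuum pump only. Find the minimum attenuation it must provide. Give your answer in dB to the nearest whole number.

4 dB

Everything except the vacuum pump sums to 10^(69.9/10) = 9.772e+06 in linear terms, 69.90 dB.
The limit corresponds to 10^(75.5/10) = 3.548e+07; subtracting the fixed part leaves 2.571e+07 for the vacuum pump, i.e. 74.10 dB.
Required insertion loss = 77.7 − 74.10 = 3.60 dB.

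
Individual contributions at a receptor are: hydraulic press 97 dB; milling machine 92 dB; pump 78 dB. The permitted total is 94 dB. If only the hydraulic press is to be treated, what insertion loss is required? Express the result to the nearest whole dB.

8 dB

Everything except the hydraulic press sums to 10^(92/10) + 10^(78/10) = 1.648e+09 in linear terms, 92.17 dB.
The limit corresponds to 10^(94/10) = 2.512e+09; subtracting the fixed part leaves 8.639e+08 for the hydraulic press, i.e. 89.36 dB.
Required insertion loss = 97 − 89.36 = 7.64 dB.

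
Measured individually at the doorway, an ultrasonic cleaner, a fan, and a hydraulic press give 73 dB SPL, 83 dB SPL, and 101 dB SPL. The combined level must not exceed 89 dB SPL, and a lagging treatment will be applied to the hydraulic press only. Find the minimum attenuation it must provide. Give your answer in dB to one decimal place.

13.4 dB

Everything except the hydraulic press sums to 10^(73/10) + 10^(83/10) = 2.195e+08 in linear terms, 83.41 dB SPL.
The limit corresponds to 10^(89/10) = 7.943e+08; subtracting the fixed part leaves 5.748e+08 for the hydraulic press, i.e. 87.60 dB SPL.
So the hydraulic press must be reduced from 101 to 87.60 dB SPL: IL = 13.40 dB.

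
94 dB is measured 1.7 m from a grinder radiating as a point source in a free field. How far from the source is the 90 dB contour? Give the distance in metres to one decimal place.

2.7 m

Point-source spreading drops the level by 20·log₁₀(r₂/r₁); inverting, r₂/r₁ = 10^(ΔL/20).
r₂ = 1.7·10^((94−90)/20) = 1.7·10^(4.0/20) = 2.69 m.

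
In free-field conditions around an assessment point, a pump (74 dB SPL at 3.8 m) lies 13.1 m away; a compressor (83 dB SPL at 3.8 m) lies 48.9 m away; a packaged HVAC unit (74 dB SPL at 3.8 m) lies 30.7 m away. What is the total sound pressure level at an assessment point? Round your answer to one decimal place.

Apply inverse-square spreading to bring every level to the receiver, then sum 10^(L/10).
pump: 74 − 20·log₁₀(13.1/3.8) = 74 − 10.75 = 63.25 dB SPL.
compressor: 83 − 20·log₁₀(48.9/3.8) = 83 − 22.19 = 60.81 dB SPL.
packaged HVAC unit: 74 − 20·log₁₀(30.7/3.8) = 74 − 18.15 = 55.85 dB SPL.
Σ 10^(L/10) = 3.703e+06 → L_total = 10·log₁₀(3.703e+06) = 65.69 dB SPL.

65.7 dB SPL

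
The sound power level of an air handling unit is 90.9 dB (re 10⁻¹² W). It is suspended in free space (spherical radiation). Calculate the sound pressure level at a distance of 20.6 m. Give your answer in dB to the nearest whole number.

54 dB

The power spreads over a sphere of area 4π·r², so L_p = L_w − 10·log₁₀(4π·r²).
4π·r² = 5333 m², 10·log₁₀ of that is 37.269 dB.
L_p = 90.9 − 37.269 = 53.63 dB.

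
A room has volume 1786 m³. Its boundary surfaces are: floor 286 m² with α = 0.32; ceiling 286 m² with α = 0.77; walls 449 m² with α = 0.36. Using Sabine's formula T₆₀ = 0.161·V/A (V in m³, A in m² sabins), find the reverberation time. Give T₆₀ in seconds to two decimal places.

A = Σ Sᵢαᵢ = 286·0.32 + 286·0.77 + 449·0.36 = 473.38 m².
T₆₀ = 0.161·V/A = 0.161·1786/473.38 = 0.607 s.

0.61 s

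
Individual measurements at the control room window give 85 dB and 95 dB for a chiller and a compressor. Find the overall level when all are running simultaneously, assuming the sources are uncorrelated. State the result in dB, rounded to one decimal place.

Incoherent sources combine by intensity addition: L_total = 10·log₁₀(Σ 10^(L_i/10)).
Σ 10^(L/10) = 10^(85/10) + 10^(95/10) = 3.479e+09.
L_total = 10·log₁₀(3.479e+09) = 95.41 dB.

95.4 dB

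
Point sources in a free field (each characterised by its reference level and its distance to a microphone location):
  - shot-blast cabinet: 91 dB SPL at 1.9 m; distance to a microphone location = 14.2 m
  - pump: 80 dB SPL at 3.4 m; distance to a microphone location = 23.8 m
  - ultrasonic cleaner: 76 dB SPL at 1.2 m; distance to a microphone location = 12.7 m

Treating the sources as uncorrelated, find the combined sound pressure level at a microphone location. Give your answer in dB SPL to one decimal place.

Apply inverse-square spreading to bring every level to the receiver, then sum 10^(L/10).
shot-blast cabinet: 91 − 20·log₁₀(14.2/1.9) = 91 − 17.47 = 73.53 dB SPL.
pump: 80 − 20·log₁₀(23.8/3.4) = 80 − 16.90 = 63.10 dB SPL.
ultrasonic cleaner: 76 − 20·log₁₀(12.7/1.2) = 76 − 20.49 = 55.51 dB SPL.
Σ 10^(L/10) = 2.494e+07 → L_total = 10·log₁₀(2.494e+07) = 73.97 dB SPL.

74.0 dB SPL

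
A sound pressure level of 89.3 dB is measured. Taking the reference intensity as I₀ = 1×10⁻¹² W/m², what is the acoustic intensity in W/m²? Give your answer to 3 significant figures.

I = I₀·10^(L/10) = 10⁻¹² × 10^(89.3/10) = 10^(-3.070).

0.000851 W/m²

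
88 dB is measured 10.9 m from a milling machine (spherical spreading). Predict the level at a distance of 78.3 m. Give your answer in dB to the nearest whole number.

Spherical spreading from a point source gives a 20·log₁₀(r₂/r₁) drop.
L₂ = 88 − 20·log₁₀(78.3/10.9) = 88 − 17.127 = 70.87 dB.

71 dB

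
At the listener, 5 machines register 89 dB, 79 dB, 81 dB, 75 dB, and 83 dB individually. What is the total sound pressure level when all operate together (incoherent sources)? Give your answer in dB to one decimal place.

90.9 dB

Incoherent sources combine by intensity addition: L_total = 10·log₁₀(Σ 10^(L_i/10)).
Σ 10^(L/10) = 10^(89/10) + 10^(79/10) + 10^(81/10) + 10^(75/10) + 10^(83/10) = 1.231e+09.
L_total = 10·log₁₀(1.231e+09) = 90.90 dB.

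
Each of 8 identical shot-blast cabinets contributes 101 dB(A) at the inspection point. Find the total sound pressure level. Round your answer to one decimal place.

With 8 equal, uncorrelated contributions the intensity is 8× that of one unit, giving a rise of 10·log₁₀ 8.
L_total = 101 + 10·log₁₀(8) = 101 + 9.031 = 110.03 dB(A).

110.0 dB(A)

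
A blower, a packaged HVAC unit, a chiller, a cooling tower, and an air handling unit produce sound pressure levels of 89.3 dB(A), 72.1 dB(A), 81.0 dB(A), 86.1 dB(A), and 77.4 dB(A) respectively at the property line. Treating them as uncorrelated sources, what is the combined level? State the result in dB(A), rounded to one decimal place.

91.6 dB(A)

For uncorrelated sources the intensities add, so convert each level to linear form, sum, and take 10·log₁₀ of the total.
Σ 10^(L/10) = 10^(89.3/10) + 10^(72.1/10) + 10^(81.0/10) + 10^(86.1/10) + 10^(77.4/10) = 1.456e+09.
L_total = 10·log₁₀(1.456e+09) = 91.63 dB(A).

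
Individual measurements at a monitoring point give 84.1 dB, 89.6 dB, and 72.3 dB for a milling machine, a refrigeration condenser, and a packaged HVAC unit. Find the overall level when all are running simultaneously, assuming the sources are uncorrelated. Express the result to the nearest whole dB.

For uncorrelated sources the intensities add, so convert each level to linear form, sum, and take 10·log₁₀ of the total.
Σ 10^(L/10) = 10^(84.1/10) + 10^(89.6/10) + 10^(72.3/10) = 1.186e+09.
L_total = 10·log₁₀(1.186e+09) = 90.74 dB.

91 dB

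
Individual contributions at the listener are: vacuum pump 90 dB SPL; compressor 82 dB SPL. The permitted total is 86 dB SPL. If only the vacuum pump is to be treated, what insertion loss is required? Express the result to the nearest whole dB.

6 dB

Everything except the vacuum pump sums to 10^(82/10) = 1.585e+08 in linear terms, 82.00 dB SPL.
The limit corresponds to 10^(86/10) = 3.981e+08; subtracting the fixed part leaves 2.396e+08 for the vacuum pump, i.e. 83.80 dB SPL.
So the vacuum pump must be reduced from 90 to 83.80 dB SPL: IL = 6.20 dB.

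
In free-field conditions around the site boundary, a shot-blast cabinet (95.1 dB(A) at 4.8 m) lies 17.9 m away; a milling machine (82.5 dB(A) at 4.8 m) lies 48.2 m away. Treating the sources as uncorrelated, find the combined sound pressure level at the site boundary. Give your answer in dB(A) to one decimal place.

Apply inverse-square spreading to bring every level to the receiver, then sum 10^(L/10).
shot-blast cabinet: 95.1 − 20·log₁₀(17.9/4.8) = 95.1 − 11.43 = 83.67 dB(A).
milling machine: 82.5 − 20·log₁₀(48.2/4.8) = 82.5 − 20.04 = 62.46 dB(A).
Σ 10^(L/10) = 2.345e+08 → L_total = 10·log₁₀(2.345e+08) = 83.70 dB(A).

83.7 dB(A)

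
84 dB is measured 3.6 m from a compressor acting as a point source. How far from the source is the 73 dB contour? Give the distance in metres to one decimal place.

12.8 m

The 11.0 dB drop corresponds to a distance ratio of 10^(11.0/20) for a point source.
r₂ = 3.6·10^((84−73)/20) = 3.6·10^(11.0/20) = 12.77 m.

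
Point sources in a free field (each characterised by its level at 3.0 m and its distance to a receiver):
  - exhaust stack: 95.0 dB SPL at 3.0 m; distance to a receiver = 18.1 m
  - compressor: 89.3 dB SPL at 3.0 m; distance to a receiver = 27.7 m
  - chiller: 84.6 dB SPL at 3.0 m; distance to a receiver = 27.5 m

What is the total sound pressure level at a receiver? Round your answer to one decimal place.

80.0 dB SPL

Apply inverse-square spreading to bring every level to the receiver, then sum 10^(L/10).
exhaust stack: 95.0 − 20·log₁₀(18.1/3.0) = 95.0 − 15.61 = 79.39 dB SPL.
compressor: 89.3 − 20·log₁₀(27.7/3.0) = 89.3 − 19.31 = 69.99 dB SPL.
chiller: 84.6 − 20·log₁₀(27.5/3.0) = 84.6 − 19.24 = 65.36 dB SPL.
Σ 10^(L/10) = 1.003e+08 → L_total = 10·log₁₀(1.003e+08) = 80.01 dB SPL.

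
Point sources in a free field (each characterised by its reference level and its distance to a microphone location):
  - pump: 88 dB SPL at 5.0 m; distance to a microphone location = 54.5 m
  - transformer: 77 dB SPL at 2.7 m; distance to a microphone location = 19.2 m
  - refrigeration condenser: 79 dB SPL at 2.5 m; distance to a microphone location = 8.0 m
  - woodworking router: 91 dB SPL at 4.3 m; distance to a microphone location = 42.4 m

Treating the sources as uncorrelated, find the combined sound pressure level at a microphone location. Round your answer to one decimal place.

74.3 dB SPL

First find each source's level at the receiver (point-source: −20·log₁₀(r/r_ref)), then combine on an intensity basis.
pump: 88 − 20·log₁₀(54.5/5.0) = 88 − 20.75 = 67.25 dB SPL.
transformer: 77 − 20·log₁₀(19.2/2.7) = 77 − 17.04 = 59.96 dB SPL.
refrigeration condenser: 79 − 20·log₁₀(8.0/2.5) = 79 − 10.10 = 68.90 dB SPL.
woodworking router: 91 − 20·log₁₀(42.4/4.3) = 91 − 19.88 = 71.12 dB SPL.
Σ 10^(L/10) = 2.701e+07 → L_total = 10·log₁₀(2.701e+07) = 74.31 dB SPL.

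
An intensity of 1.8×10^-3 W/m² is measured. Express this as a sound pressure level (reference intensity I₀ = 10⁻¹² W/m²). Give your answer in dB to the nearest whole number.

93 dB

L = 10·log₁₀(I/I₀) = 10·log₁₀(1.8×10^-3/10⁻¹²) = 10·log₁₀(1.8×10^9).
L = 10·(0.2553 + 9) = 92.55 dB.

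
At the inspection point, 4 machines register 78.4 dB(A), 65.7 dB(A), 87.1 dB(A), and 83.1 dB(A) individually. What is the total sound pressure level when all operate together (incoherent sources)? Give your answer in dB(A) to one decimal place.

89.0 dB(A)

For uncorrelated sources the intensities add, so convert each level to linear form, sum, and take 10·log₁₀ of the total.
Σ 10^(L/10) = 10^(78.4/10) + 10^(65.7/10) + 10^(87.1/10) + 10^(83.1/10) = 7.899e+08.
L_total = 10·log₁₀(7.899e+08) = 88.98 dB(A).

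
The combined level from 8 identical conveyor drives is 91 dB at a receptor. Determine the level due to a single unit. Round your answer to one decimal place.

Dividing the total intensity by 8 lowers the level by 10·log₁₀ 8 = 9.031 dB: L₁ = 91 − 9.031.

82.0 dB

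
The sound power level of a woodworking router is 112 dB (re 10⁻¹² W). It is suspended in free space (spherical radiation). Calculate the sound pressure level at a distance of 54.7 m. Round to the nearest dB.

L_p = L_w − 10·log₁₀(4π·r²) with r = 54.7 m.
4π·r² = 3.76e+04 m², 10·log₁₀ of that is 45.752 dB.
L_p = 112 − 45.752 = 66.25 dB.

66 dB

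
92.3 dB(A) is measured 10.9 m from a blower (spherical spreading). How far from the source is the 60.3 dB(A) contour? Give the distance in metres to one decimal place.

433.9 m

Point-source spreading drops the level by 20·log₁₀(r₂/r₁); inverting, r₂/r₁ = 10^(ΔL/20).
r₂ = 10.9·10^((92.3−60.3)/20) = 10.9·10^(32.0/20) = 433.94 m.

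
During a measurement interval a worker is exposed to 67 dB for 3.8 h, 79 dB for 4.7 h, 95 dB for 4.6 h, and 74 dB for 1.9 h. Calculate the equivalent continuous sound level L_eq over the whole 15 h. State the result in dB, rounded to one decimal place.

90.0 dB

Weight each interval's intensity by its duration and average over T = 15 h:
Σ tᵢ·10^(Lᵢ/10) = 3.8·10^(67/10) + 4.7·10^(79/10) + 4.6·10^(95/10) + 1.9·10^(74/10) = 1.499e+10.
L_eq = 10·log₁₀(1.499e+10/15) = 90.00 dB.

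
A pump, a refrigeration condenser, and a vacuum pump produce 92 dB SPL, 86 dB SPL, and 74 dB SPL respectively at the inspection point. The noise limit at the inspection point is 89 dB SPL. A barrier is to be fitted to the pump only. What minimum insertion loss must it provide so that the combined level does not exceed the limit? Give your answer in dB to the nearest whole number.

The untreated sources together contribute 10^(86/10) + 10^(74/10) = 4.232e+08, i.e. 86.27 dB SPL.
To meet 89 dB SPL overall, the treated pump may contribute at most 10^(89/10) − 4.232e+08 = 3.711e+08, i.e. 85.69 dB SPL.
Required insertion loss = 92 − 85.69 = 6.31 dB.

6 dB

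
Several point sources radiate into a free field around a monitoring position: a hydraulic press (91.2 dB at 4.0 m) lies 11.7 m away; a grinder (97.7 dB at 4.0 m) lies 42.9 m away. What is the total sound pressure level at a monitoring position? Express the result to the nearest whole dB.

First find each source's level at the receiver (point-source: −20·log₁₀(r/r_ref)), then combine on an intensity basis.
hydraulic press: 91.2 − 20·log₁₀(11.7/4.0) = 91.2 − 9.32 = 81.88 dB.
grinder: 97.7 − 20·log₁₀(42.9/4.0) = 97.7 − 20.61 = 77.09 dB.
Σ 10^(L/10) = 2.053e+08 → L_total = 10·log₁₀(2.053e+08) = 83.12 dB.

83 dB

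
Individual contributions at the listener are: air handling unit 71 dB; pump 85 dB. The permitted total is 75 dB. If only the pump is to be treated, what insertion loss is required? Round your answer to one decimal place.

12.2 dB

Everything except the pump sums to 10^(71/10) = 1.259e+07 in linear terms, 71.00 dB.
The limit corresponds to 10^(75/10) = 3.162e+07; subtracting the fixed part leaves 1.903e+07 for the pump, i.e. 72.80 dB.
Required insertion loss = 85 − 72.80 = 12.20 dB.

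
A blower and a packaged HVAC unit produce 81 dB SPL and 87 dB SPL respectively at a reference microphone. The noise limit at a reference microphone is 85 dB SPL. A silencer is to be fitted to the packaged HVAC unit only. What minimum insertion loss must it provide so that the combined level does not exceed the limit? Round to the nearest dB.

4 dB

Everything except the packaged HVAC unit sums to 10^(81/10) = 1.259e+08 in linear terms, 81.00 dB SPL.
The limit corresponds to 10^(85/10) = 3.162e+08; subtracting the fixed part leaves 1.903e+08 for the packaged HVAC unit, i.e. 82.80 dB SPL.
So the packaged HVAC unit must be reduced from 87 to 82.80 dB SPL: IL = 4.20 dB.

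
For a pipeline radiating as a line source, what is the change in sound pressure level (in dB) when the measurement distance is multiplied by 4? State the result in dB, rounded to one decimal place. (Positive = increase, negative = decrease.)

Line-source spreading: ΔL = −10·log₁₀(r₂/r₁).
ΔL = −10·log₁₀(4) = -6.02 dB.

-6.0 dB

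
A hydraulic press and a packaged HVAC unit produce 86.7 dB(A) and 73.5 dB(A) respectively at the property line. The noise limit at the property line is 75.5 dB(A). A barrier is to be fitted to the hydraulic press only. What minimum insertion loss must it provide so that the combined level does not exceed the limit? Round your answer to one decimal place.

15.5 dB

Fixed contribution from the other source: Σ 10^(L/10) = 10^(73.5/10) = 2.239e+07 (73.50 dB(A)).
To meet 75.5 dB(A) overall, the treated hydraulic press may contribute at most 10^(75.5/10) − 2.239e+07 = 1.309e+07, i.e. 71.17 dB(A).
So the hydraulic press must be reduced from 86.7 to 71.17 dB(A): IL = 15.53 dB.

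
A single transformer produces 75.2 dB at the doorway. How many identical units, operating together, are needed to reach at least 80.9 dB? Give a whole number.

4

N identical sources give L₁ + 10·log₁₀ N, so require 10·log₁₀ N ≥ 80.9 − 75.2 = 5.7 dB.
N ≥ 10^(5.7/10) = 3.715, so N = 4.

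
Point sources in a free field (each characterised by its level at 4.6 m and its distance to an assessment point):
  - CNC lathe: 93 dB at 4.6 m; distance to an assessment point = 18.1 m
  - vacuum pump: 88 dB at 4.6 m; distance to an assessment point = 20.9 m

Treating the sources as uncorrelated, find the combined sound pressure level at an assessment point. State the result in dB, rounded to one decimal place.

First find each source's level at the receiver (point-source: −20·log₁₀(r/r_ref)), then combine on an intensity basis.
CNC lathe: 93 − 20·log₁₀(18.1/4.6) = 93 − 11.90 = 81.10 dB.
vacuum pump: 88 − 20·log₁₀(20.9/4.6) = 88 − 13.15 = 74.85 dB.
Σ 10^(L/10) = 1.594e+08 → L_total = 10·log₁₀(1.594e+08) = 82.03 dB.

82.0 dB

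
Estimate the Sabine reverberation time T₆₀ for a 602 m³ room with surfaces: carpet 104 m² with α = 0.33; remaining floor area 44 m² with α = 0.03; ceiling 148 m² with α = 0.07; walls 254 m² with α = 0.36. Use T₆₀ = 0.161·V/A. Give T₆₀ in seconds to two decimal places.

0.71 s

A = Σ Sᵢαᵢ = 104·0.33 + 44·0.03 + 148·0.07 + 254·0.36 = 137.44 m².
T₆₀ = 0.161 × 602 / 137.44 = 0.705 s.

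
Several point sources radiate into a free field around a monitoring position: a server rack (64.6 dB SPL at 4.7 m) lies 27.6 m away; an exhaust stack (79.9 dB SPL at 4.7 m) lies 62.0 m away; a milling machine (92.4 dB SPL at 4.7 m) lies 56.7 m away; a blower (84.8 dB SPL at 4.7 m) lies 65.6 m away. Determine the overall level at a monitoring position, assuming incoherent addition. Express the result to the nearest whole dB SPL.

72 dB SPL

Propagate each source to the receiver with L = L_ref − 20·log₁₀(r/r_ref), then add intensities.
server rack: 64.6 − 20·log₁₀(27.6/4.7) = 64.6 − 15.38 = 49.22 dB SPL.
exhaust stack: 79.9 − 20·log₁₀(62.0/4.7) = 79.9 − 22.41 = 57.49 dB SPL.
milling machine: 92.4 − 20·log₁₀(56.7/4.7) = 92.4 − 21.63 = 70.77 dB SPL.
blower: 84.8 − 20·log₁₀(65.6/4.7) = 84.8 − 22.90 = 61.90 dB SPL.
Σ 10^(L/10) = 1.414e+07 → L_total = 10·log₁₀(1.414e+07) = 71.50 dB SPL.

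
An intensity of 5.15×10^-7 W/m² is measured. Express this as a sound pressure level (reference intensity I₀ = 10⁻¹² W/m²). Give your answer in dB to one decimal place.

L = 10·log₁₀(I/I₀) = 10·log₁₀(5.15×10^-7/10⁻¹²) = 10·log₁₀(5.15×10^5).
L = 10·(0.7118 + 5) = 57.12 dB.

57.1 dB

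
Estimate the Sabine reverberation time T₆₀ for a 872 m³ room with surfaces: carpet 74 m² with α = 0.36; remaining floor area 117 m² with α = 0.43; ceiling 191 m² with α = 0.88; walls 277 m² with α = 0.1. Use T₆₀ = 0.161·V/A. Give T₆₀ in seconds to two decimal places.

0.51 s

A = Σ Sᵢαᵢ = 74·0.36 + 117·0.43 + 191·0.88 + 277·0.1 = 272.73 m².
T₆₀ = 0.161·V/A = 0.161·872/272.73 = 0.515 s.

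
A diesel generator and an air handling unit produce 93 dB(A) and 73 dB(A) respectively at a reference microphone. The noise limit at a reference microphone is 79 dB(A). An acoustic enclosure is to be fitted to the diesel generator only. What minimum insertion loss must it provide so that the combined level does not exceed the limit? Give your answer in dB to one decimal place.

The untreated sources together contribute 10^(73/10) = 1.995e+07, i.e. 73.00 dB(A).
To meet 79 dB(A) overall, the treated diesel generator may contribute at most 10^(79/10) − 1.995e+07 = 5.948e+07, i.e. 77.74 dB(A).
So the diesel generator must be reduced from 93 to 77.74 dB(A): IL = 15.26 dB.

15.3 dB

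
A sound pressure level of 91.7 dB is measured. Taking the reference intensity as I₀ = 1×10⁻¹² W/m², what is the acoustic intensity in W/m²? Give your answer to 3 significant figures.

0.00148 W/m²

I = I₀·10^(L/10) = 10⁻¹² × 10^(91.7/10) = 10^(-2.830).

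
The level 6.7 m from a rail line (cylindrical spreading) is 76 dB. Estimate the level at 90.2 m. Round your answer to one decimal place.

64.7 dB

For a line source, L₂ = L₁ − 10·log₁₀(r₂/r₁).
L₂ = 76 − 10·log₁₀(90.2/6.7) = 76 − 11.291 = 64.71 dB.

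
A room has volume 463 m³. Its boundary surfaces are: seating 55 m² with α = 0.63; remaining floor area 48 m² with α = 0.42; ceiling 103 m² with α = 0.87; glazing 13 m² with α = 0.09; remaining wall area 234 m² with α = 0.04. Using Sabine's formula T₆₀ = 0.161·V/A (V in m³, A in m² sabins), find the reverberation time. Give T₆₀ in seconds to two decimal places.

0.48 s

Summing Sᵢαᵢ: 55·0.63 + 48·0.42 + 103·0.87 + 13·0.09 + 234·0.04 = 154.95 m².
T₆₀ = 0.161 × 463 / 154.95 = 0.481 s.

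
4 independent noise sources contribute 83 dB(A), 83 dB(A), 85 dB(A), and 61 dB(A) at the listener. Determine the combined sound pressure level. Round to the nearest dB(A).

Incoherent sources combine by intensity addition: L_total = 10·log₁₀(Σ 10^(L_i/10)).
Σ 10^(L/10) = 10^(83/10) + 10^(83/10) + 10^(85/10) + 10^(61/10) = 7.165e+08.
L_total = 10·log₁₀(7.165e+08) = 88.55 dB(A).

89 dB(A)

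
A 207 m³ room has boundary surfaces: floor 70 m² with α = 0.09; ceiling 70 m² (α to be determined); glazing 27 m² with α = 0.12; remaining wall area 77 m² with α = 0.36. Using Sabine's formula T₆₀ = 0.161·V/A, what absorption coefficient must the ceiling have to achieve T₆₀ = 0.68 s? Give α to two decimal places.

0.17

From T₆₀ = 0.161·V/A, the target T₆₀ = 0.68 s needs A = 0.161·207/0.68 = 49.01 m².
Absorption from the other surfaces = 70·0.09 + 27·0.12 + 77·0.36 = 37.26 m², so the ceiling must supply 11.75 m² over 70 m².
α = 11.75/70 = 0.168.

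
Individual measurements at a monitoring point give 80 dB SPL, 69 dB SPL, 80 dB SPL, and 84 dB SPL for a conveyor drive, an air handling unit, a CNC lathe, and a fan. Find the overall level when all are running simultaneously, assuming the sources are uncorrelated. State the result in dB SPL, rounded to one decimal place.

For uncorrelated sources the intensities add, so convert each level to linear form, sum, and take 10·log₁₀ of the total.
Σ 10^(L/10) = 10^(80/10) + 10^(69/10) + 10^(80/10) + 10^(84/10) = 4.591e+08.
L_total = 10·log₁₀(4.591e+08) = 86.62 dB SPL.

86.6 dB SPL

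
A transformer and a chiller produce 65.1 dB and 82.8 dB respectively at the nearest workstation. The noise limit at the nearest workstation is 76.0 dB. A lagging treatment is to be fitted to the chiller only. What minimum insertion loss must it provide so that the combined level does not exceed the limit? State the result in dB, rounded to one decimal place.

7.2 dB

Everything except the chiller sums to 10^(65.1/10) = 3.236e+06 in linear terms, 65.10 dB.
The limit corresponds to 10^(76.0/10) = 3.981e+07; subtracting the fixed part leaves 3.657e+07 for the chiller, i.e. 75.63 dB.
Required insertion loss = 82.8 − 75.63 = 7.17 dB.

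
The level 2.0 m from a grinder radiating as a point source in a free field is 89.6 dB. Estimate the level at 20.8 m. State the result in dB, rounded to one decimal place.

69.3 dB

For a point source, L₂ = L₁ − 20·log₁₀(r₂/r₁).
L₂ = 89.6 − 20·log₁₀(20.8/2.0) = 89.6 − 20.341 = 69.26 dB.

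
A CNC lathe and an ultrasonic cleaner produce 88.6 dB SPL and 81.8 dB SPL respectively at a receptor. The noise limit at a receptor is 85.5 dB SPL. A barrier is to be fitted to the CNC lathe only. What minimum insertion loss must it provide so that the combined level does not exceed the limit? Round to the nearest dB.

6 dB

Everything except the CNC lathe sums to 10^(81.8/10) = 1.514e+08 in linear terms, 81.80 dB SPL.
To meet 85.5 dB SPL overall, the treated CNC lathe may contribute at most 10^(85.5/10) − 1.514e+08 = 2.035e+08, i.e. 83.08 dB SPL.
So the CNC lathe must be reduced from 88.6 to 83.08 dB SPL: IL = 5.52 dB.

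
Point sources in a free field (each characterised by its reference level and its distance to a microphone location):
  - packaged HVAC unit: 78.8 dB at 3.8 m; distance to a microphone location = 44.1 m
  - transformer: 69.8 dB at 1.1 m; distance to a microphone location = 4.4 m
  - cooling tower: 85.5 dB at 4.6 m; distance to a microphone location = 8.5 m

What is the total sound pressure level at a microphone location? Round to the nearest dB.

Propagate each source to the receiver with L = L_ref − 20·log₁₀(r/r_ref), then add intensities.
packaged HVAC unit: 78.8 − 20·log₁₀(44.1/3.8) = 78.8 − 21.29 = 57.51 dB.
transformer: 69.8 − 20·log₁₀(4.4/1.1) = 69.8 − 12.04 = 57.76 dB.
cooling tower: 85.5 − 20·log₁₀(8.5/4.6) = 85.5 − 5.33 = 80.17 dB.
Σ 10^(L/10) = 1.051e+08 → L_total = 10·log₁₀(1.051e+08) = 80.21 dB.

80 dB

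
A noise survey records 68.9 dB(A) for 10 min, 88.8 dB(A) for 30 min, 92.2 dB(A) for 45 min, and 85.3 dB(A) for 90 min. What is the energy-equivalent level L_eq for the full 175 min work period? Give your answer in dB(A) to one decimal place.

Weight each interval's intensity by its duration and average over T = 175 min:
Σ tᵢ·10^(Lᵢ/10) = 10·10^(68.9/10) + 30·10^(88.8/10) + 45·10^(92.2/10) + 90·10^(85.3/10) = 1.280e+11.
L_eq = 10·log₁₀(1.280e+11/175) = 88.64 dB(A).

88.6 dB(A)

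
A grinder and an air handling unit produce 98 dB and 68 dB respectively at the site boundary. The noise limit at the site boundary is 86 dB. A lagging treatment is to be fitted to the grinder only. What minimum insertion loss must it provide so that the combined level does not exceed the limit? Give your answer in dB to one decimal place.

12.1 dB

The untreated sources together contribute 10^(68/10) = 6.310e+06, i.e. 68.00 dB.
The limit corresponds to 10^(86/10) = 3.981e+08; subtracting the fixed part leaves 3.918e+08 for the grinder, i.e. 85.93 dB.
Required insertion loss = 98 − 85.93 = 12.07 dB.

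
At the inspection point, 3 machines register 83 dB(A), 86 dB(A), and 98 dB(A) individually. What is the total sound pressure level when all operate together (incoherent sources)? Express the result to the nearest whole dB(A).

For uncorrelated sources the intensities add, so convert each level to linear form, sum, and take 10·log₁₀ of the total.
Σ 10^(L/10) = 10^(83/10) + 10^(86/10) + 10^(98/10) = 6.907e+09.
L_total = 10·log₁₀(6.907e+09) = 98.39 dB(A).

98 dB(A)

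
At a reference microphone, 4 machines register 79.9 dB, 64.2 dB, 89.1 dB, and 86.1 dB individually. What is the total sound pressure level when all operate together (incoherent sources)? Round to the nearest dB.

For uncorrelated sources the intensities add, so convert each level to linear form, sum, and take 10·log₁₀ of the total.
Σ 10^(L/10) = 10^(79.9/10) + 10^(64.2/10) + 10^(89.1/10) + 10^(86.1/10) = 1.321e+09.
L_total = 10·log₁₀(1.321e+09) = 91.21 dB.

91 dB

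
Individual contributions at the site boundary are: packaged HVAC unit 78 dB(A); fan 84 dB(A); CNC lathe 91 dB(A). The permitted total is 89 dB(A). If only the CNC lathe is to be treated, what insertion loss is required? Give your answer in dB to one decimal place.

Fixed contribution from the other sources: Σ 10^(L/10) = 10^(78/10) + 10^(84/10) = 3.143e+08 (84.97 dB(A)).
The limit corresponds to 10^(89/10) = 7.943e+08; subtracting the fixed part leaves 4.800e+08 for the CNC lathe, i.e. 86.81 dB(A).
So the CNC lathe must be reduced from 91 to 86.81 dB(A): IL = 4.19 dB.

4.2 dB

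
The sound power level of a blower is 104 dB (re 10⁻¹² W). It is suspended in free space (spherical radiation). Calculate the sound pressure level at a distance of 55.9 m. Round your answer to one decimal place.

Free-field spherical radiation: L_p = L_w − 10·log₁₀(4π·r²), r = 55.9 m.
4π·r² = 3.927e+04 m², 10·log₁₀ of that is 45.940 dB.
L_p = 104 − 45.940 = 58.06 dB.

58.1 dB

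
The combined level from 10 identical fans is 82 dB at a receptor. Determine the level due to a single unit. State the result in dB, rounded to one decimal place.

72.0 dB

Dividing the total intensity by 10 lowers the level by 10·log₁₀ 10 = 10.000 dB: L₁ = 82 − 10.000.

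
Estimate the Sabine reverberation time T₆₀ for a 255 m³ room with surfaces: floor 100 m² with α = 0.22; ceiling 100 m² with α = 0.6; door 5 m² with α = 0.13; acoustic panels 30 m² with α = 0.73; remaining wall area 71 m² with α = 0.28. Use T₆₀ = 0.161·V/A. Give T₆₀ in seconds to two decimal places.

Summing Sᵢαᵢ: 100·0.22 + 100·0.6 + 5·0.13 + 30·0.73 + 71·0.28 = 124.43 m².
T₆₀ = 0.161·V/A = 0.161·255/124.43 = 0.330 s.

0.33 s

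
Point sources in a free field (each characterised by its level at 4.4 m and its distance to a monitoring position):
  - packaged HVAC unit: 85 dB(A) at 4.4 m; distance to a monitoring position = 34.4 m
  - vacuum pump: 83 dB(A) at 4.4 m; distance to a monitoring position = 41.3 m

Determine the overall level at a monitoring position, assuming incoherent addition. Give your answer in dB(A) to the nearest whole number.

69 dB(A)

Propagate each source to the receiver with L = L_ref − 20·log₁₀(r/r_ref), then add intensities.
packaged HVAC unit: 85 − 20·log₁₀(34.4/4.4) = 85 − 17.86 = 67.14 dB(A).
vacuum pump: 83 − 20·log₁₀(41.3/4.4) = 83 − 19.45 = 63.55 dB(A).
Σ 10^(L/10) = 7.438e+06 → L_total = 10·log₁₀(7.438e+06) = 68.71 dB(A).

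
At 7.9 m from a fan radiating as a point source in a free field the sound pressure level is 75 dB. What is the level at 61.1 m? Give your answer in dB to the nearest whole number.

57 dB

Point-source attenuation: ΔL = 20·log₁₀(r₂/r₁) = 20·log₁₀(61.1/7.9) = 17.768 dB.
L₂ = 75 − 20·log₁₀(61.1/7.9) = 75 − 17.768 = 57.23 dB.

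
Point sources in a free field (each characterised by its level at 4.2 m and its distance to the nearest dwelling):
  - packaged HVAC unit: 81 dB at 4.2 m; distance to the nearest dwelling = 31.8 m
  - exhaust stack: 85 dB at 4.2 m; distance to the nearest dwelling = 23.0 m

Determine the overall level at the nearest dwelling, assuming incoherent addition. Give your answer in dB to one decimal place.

71.1 dB

Apply inverse-square spreading to bring every level to the receiver, then sum 10^(L/10).
packaged HVAC unit: 81 − 20·log₁₀(31.8/4.2) = 81 − 17.58 = 63.42 dB.
exhaust stack: 85 − 20·log₁₀(23.0/4.2) = 85 − 14.77 = 70.23 dB.
Σ 10^(L/10) = 1.274e+07 → L_total = 10·log₁₀(1.274e+07) = 71.05 dB.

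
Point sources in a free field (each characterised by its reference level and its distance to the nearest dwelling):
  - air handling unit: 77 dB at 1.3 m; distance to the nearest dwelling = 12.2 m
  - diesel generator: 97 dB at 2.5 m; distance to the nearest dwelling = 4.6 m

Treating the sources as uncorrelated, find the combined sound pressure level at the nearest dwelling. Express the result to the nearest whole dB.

92 dB

Apply inverse-square spreading to bring every level to the receiver, then sum 10^(L/10).
air handling unit: 77 − 20·log₁₀(12.2/1.3) = 77 − 19.45 = 57.55 dB.
diesel generator: 97 − 20·log₁₀(4.6/2.5) = 97 − 5.30 = 91.70 dB.
Σ 10^(L/10) = 1.481e+09 → L_total = 10·log₁₀(1.481e+09) = 91.71 dB.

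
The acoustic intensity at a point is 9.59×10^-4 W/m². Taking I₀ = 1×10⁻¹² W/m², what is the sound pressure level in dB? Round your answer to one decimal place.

89.8 dB

Dividing by I₀ shifts the exponent by 12: I/I₀ = 9.59×10^8.
L = 10·(0.9818 + 8) = 89.82 dB.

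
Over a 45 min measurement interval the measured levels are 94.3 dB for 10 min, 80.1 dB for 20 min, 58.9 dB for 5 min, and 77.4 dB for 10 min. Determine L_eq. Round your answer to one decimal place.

88.2 dB

The energy average is taken in the linear domain: L_eq = 10·log₁₀[(Σ tᵢ·10^(Lᵢ/10))/T], T = 45 min.
Σ tᵢ·10^(Lᵢ/10) = 10·10^(94.3/10) + 20·10^(80.1/10) + 5·10^(58.9/10) + 10·10^(77.4/10) = 2.952e+10.
L_eq = 10·log₁₀(2.952e+10/45) = 88.17 dB.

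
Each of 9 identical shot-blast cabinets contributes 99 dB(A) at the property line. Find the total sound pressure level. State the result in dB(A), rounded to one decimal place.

L_total = L₁ + 10·log₁₀ N for N identical incoherent sources.
L_total = 99 + 10·log₁₀(9) = 99 + 9.542 = 108.54 dB(A).

108.5 dB(A)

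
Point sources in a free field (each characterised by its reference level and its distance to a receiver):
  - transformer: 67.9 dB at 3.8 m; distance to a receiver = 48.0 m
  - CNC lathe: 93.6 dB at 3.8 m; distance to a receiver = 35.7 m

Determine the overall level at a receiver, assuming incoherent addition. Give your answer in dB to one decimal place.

74.1 dB

Apply inverse-square spreading to bring every level to the receiver, then sum 10^(L/10).
transformer: 67.9 − 20·log₁₀(48.0/3.8) = 67.9 − 22.03 = 45.87 dB.
CNC lathe: 93.6 − 20·log₁₀(35.7/3.8) = 93.6 − 19.46 = 74.14 dB.
Σ 10^(L/10) = 2.599e+07 → L_total = 10·log₁₀(2.599e+07) = 74.15 dB.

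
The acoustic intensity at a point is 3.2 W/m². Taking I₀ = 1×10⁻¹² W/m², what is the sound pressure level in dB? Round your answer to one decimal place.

125.1 dB

Dividing by I₀ shifts the exponent by 12: I/I₀ = 3.2×10^12.
L = 10·(0.5051 + 12) = 125.05 dB.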